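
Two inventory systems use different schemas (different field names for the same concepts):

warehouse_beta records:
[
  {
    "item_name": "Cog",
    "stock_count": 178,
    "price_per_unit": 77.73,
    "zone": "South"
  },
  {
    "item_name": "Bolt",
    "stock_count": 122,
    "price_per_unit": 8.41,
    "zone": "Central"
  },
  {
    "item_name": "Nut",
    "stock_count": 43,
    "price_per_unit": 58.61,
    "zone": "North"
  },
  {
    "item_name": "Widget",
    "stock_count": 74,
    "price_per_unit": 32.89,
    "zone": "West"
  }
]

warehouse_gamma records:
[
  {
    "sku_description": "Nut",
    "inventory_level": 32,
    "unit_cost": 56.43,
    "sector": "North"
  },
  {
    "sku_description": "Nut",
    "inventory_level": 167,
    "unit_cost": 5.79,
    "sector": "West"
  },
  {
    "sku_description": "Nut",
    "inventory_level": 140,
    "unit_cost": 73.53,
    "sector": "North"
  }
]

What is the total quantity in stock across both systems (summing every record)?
756

To reconcile these schemas, identify the field holding the quantity in stock in each system:
1. In warehouse_beta it is "stock_count"
2. In warehouse_gamma it is "inventory_level"

From warehouse_beta: 178 + 122 + 43 + 74 = 417
From warehouse_gamma: 32 + 167 + 140 = 339

Total: 417 + 339 = 756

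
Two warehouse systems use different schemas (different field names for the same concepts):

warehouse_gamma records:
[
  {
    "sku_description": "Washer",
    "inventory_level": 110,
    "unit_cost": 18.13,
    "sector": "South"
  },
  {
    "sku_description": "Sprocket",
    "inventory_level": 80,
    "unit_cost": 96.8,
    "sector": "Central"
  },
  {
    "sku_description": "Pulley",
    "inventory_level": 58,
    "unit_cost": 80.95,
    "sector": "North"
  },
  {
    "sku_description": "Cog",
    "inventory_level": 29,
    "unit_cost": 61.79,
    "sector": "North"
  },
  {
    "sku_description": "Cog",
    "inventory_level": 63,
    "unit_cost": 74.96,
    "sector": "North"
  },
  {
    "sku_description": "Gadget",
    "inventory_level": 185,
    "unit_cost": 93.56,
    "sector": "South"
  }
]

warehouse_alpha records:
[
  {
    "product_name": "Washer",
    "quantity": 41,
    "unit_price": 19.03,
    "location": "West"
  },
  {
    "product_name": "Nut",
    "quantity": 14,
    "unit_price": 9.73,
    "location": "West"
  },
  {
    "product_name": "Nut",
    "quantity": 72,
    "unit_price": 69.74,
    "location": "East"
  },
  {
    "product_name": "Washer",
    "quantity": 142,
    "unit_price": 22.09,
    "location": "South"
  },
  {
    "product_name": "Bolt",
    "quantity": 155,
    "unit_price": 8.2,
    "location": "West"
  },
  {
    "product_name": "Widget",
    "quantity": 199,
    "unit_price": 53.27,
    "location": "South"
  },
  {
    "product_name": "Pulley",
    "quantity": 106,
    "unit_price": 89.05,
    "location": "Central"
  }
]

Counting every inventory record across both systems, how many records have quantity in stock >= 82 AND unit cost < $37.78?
3

Schema mappings:
- "inventory_level" (warehouse_gamma) = "quantity" (warehouse_alpha) = quantity
- "unit_cost" (warehouse_gamma) = "unit_price" (warehouse_alpha) = unit cost

Records meeting both conditions in warehouse_gamma: 1
Records meeting both conditions in warehouse_alpha: 2

Total: 1 + 2 = 3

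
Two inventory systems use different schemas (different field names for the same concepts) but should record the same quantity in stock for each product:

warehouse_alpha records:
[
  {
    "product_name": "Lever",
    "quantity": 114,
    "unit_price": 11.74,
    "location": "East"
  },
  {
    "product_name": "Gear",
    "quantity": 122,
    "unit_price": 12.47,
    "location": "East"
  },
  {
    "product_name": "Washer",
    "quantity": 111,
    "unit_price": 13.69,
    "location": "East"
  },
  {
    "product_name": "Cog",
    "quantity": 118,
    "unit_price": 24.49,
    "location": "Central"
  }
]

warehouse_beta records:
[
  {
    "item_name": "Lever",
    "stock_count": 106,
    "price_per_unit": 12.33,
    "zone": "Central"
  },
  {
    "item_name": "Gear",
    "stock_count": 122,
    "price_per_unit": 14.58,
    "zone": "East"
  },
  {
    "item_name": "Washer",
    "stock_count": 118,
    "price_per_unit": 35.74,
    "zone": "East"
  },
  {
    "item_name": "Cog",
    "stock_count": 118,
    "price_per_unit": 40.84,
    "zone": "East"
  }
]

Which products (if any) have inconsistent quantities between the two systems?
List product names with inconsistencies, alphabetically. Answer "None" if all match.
Lever, Washer

Schema mappings:
- "product_name" (warehouse_alpha) = "item_name" (warehouse_beta) = product name
- "quantity" (warehouse_alpha) = "stock_count" (warehouse_beta) = quantity

Comparison:
  Lever: 114 vs 106 - MISMATCH
  Gear: 122 vs 122 - MATCH
  Washer: 111 vs 118 - MISMATCH
  Cog: 118 vs 118 - MATCH

Products with inconsistencies: Lever, Washer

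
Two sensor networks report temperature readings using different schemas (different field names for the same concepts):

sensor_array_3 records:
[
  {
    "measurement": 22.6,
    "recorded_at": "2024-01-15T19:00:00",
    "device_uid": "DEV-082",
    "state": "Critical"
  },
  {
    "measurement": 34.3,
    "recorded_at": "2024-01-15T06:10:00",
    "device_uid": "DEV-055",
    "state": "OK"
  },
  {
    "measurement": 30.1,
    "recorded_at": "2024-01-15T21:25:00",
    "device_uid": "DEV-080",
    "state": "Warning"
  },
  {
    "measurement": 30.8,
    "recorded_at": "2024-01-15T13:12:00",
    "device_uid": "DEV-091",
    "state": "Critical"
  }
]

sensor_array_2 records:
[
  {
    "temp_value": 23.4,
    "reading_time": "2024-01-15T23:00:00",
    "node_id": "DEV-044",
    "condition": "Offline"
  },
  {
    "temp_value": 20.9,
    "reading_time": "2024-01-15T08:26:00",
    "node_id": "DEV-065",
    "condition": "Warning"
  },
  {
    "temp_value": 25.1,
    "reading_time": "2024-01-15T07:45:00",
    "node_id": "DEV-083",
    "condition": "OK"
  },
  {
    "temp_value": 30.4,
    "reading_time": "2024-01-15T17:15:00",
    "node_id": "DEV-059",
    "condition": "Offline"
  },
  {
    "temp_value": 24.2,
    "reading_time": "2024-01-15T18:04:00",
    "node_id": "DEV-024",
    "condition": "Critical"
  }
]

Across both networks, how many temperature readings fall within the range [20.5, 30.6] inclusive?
7

Schema mapping: "measurement" (sensor_array_3) = "temp_value" (sensor_array_2) = temperature

Readings in [20.5, 30.6] from sensor_array_3: 2
Readings in [20.5, 30.6] from sensor_array_2: 5

Total count: 2 + 5 = 7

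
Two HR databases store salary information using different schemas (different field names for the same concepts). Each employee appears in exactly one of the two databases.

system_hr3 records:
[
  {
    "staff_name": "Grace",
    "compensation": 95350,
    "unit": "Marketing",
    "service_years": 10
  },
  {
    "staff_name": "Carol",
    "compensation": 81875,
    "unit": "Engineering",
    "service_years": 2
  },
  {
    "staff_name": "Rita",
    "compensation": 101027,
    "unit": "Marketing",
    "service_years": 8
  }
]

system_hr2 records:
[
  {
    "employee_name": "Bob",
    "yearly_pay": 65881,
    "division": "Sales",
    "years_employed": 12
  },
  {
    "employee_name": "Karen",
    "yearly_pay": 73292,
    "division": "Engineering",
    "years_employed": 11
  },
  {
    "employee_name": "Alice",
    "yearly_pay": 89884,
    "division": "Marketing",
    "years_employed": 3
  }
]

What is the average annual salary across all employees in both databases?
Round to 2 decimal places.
84551.50

Schema mapping: "compensation" (system_hr3) = "yearly_pay" (system_hr2) = annual salary

All salaries: [95350, 81875, 101027, 65881, 73292, 89884]
Sum: 507309
Count: 6
Average: 507309 / 6 = 84551.50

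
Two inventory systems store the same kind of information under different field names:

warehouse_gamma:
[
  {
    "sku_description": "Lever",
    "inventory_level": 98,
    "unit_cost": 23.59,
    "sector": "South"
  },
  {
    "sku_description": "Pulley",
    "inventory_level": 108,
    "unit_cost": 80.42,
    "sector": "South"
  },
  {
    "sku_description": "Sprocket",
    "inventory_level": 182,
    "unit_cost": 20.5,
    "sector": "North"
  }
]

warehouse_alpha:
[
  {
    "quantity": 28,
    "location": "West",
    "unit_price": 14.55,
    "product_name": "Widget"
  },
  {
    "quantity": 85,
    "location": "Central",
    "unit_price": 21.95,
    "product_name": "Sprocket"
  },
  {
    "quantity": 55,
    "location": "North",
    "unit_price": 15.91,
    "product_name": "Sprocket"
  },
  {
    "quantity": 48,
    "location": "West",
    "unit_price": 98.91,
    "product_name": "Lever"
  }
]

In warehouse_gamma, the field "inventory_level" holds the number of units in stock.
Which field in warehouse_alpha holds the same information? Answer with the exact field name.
quantity

In warehouse_gamma, "inventory_level" holds the number of units in stock.
The fields in warehouse_alpha are: "quantity", "location", "unit_price", "product_name".
"quantity" is the match: the name refers to the same concept and its values are whole-number counts (e.g. 28, 85).
The other fields ("location", "unit_price", "product_name") hold different kinds of data.

So "inventory_level" in warehouse_gamma corresponds to "quantity" in warehouse_alpha.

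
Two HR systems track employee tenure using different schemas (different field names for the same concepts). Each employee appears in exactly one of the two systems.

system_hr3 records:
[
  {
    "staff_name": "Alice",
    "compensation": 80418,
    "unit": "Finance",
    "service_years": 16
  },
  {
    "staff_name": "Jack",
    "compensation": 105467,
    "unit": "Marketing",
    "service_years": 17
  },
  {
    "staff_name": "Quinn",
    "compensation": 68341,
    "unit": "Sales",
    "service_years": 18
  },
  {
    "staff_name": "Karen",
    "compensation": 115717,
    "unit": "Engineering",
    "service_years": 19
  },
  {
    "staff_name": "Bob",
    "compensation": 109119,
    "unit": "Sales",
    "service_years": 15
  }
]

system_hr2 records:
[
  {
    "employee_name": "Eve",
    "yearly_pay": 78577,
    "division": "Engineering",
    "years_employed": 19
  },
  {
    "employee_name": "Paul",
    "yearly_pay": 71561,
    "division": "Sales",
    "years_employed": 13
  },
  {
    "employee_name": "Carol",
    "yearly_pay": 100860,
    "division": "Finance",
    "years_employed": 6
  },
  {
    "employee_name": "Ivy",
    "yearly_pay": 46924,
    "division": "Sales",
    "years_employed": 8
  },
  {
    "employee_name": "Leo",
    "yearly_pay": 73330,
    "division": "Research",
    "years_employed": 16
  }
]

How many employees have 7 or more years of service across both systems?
9

Reconcile schemas: "service_years" (system_hr3) = "years_employed" (system_hr2) = years of service

From system_hr3: 5 employees with >= 7 years
From system_hr2: 4 employees with >= 7 years

Total: 5 + 4 = 9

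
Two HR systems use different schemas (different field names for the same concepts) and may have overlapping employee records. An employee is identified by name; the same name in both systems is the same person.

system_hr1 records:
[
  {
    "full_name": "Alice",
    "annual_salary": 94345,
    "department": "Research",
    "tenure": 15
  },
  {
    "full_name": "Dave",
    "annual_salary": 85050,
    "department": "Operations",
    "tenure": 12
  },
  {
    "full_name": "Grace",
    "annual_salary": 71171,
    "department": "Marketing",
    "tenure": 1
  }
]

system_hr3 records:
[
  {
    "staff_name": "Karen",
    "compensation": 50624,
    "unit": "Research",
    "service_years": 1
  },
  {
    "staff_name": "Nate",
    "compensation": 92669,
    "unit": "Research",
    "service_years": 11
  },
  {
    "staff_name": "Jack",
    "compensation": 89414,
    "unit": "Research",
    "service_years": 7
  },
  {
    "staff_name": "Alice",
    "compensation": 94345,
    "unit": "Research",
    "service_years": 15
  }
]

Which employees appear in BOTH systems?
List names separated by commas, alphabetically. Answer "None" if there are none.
Alice

Schema mapping: "full_name" (system_hr1) = "staff_name" (system_hr3) = employee name

Names in system_hr1: ['Alice', 'Dave', 'Grace']
Names in system_hr3: ['Alice', 'Jack', 'Karen', 'Nate']

Intersection: ['Alice']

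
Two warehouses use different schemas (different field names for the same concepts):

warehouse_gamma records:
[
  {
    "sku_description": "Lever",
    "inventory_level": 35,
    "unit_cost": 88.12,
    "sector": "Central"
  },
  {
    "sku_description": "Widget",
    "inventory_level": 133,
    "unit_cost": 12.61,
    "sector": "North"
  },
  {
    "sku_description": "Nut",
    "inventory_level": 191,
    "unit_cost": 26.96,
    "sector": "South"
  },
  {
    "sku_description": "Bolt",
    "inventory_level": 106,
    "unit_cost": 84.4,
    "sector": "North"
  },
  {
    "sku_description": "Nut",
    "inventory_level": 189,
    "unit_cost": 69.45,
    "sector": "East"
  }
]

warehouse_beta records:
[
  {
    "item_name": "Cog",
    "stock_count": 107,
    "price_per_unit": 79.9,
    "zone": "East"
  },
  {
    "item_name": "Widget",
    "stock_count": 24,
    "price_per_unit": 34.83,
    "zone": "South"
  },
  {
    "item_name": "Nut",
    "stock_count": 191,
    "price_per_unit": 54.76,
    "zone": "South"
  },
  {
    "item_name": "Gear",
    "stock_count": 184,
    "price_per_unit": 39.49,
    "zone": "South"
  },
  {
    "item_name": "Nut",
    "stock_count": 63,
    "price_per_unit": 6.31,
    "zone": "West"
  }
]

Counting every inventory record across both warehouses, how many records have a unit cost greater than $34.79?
7

Schema mapping: "unit_cost" (warehouse_gamma) = "price_per_unit" (warehouse_beta) = unit cost

Records > $34.79 in warehouse_gamma: 3
Records > $34.79 in warehouse_beta: 4

Total count: 3 + 4 = 7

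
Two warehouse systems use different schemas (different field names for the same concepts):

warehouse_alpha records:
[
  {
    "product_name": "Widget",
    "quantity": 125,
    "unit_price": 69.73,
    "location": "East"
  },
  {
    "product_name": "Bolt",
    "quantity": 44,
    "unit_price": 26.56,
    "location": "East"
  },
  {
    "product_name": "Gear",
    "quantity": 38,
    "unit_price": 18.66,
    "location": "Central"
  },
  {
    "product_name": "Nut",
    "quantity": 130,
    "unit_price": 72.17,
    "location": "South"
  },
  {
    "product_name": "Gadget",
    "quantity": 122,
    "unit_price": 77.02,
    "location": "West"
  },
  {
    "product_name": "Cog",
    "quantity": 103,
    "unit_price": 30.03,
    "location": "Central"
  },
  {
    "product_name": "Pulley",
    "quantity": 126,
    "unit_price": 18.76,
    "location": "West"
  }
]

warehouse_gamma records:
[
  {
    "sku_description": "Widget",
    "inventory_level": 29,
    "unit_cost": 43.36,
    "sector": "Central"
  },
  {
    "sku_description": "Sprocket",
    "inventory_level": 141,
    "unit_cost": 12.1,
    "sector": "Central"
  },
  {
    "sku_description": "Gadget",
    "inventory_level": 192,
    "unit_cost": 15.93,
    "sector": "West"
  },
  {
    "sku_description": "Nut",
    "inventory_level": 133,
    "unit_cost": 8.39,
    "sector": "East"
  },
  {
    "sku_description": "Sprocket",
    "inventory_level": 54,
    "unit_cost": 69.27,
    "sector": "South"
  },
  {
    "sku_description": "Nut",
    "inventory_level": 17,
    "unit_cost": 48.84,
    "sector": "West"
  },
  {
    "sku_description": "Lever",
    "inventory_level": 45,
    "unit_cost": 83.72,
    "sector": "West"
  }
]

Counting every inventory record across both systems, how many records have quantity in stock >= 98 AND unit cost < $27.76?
4

Schema mappings:
- "quantity" (warehouse_alpha) = "inventory_level" (warehouse_gamma) = quantity
- "unit_price" (warehouse_alpha) = "unit_cost" (warehouse_gamma) = unit cost

Records meeting both conditions in warehouse_alpha: 1
Records meeting both conditions in warehouse_gamma: 3

Total: 1 + 3 = 4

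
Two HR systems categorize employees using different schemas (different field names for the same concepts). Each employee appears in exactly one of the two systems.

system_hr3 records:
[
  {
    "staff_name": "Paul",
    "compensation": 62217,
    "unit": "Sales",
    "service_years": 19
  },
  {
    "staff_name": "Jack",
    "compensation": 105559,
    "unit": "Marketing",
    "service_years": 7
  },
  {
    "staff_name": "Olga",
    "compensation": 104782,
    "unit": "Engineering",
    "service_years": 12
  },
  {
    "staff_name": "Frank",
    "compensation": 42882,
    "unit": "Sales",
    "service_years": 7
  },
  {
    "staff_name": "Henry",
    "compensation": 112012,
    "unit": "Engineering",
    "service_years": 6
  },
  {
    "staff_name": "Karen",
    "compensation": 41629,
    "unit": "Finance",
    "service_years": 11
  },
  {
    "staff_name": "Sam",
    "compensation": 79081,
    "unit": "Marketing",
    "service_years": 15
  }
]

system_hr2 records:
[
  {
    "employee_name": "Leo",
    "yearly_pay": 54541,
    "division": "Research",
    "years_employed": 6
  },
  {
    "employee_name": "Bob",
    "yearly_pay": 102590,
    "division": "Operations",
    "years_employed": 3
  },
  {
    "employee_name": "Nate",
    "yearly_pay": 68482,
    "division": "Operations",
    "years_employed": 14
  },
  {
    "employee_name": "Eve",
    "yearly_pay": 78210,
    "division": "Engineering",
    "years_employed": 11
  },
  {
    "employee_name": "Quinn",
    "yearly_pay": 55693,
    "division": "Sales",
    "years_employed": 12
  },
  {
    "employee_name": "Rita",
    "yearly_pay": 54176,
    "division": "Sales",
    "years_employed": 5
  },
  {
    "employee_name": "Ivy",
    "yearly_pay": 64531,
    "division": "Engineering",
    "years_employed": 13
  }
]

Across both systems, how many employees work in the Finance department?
1

Schema mapping: "unit" (system_hr3) = "division" (system_hr2) = department

Finance employees in system_hr3: 1
Finance employees in system_hr2: 0

Total in Finance: 1 + 0 = 1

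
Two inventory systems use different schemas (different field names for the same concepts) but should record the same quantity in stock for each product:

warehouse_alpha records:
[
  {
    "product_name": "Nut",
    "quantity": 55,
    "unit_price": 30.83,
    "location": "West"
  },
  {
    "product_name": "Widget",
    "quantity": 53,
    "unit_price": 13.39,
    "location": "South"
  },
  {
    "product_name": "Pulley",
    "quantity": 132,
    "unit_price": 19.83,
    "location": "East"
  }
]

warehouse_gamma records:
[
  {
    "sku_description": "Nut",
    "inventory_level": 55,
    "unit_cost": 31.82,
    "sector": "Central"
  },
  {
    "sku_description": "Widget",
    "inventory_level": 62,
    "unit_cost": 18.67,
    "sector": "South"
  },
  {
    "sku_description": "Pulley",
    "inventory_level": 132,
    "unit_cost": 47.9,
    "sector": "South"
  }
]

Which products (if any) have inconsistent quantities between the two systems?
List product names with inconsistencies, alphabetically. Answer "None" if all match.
Widget

Schema mappings:
- "product_name" (warehouse_alpha) = "sku_description" (warehouse_gamma) = product name
- "quantity" (warehouse_alpha) = "inventory_level" (warehouse_gamma) = quantity

Comparison:
  Nut: 55 vs 55 - MATCH
  Widget: 53 vs 62 - MISMATCH
  Pulley: 132 vs 132 - MATCH

Products with inconsistencies: Widget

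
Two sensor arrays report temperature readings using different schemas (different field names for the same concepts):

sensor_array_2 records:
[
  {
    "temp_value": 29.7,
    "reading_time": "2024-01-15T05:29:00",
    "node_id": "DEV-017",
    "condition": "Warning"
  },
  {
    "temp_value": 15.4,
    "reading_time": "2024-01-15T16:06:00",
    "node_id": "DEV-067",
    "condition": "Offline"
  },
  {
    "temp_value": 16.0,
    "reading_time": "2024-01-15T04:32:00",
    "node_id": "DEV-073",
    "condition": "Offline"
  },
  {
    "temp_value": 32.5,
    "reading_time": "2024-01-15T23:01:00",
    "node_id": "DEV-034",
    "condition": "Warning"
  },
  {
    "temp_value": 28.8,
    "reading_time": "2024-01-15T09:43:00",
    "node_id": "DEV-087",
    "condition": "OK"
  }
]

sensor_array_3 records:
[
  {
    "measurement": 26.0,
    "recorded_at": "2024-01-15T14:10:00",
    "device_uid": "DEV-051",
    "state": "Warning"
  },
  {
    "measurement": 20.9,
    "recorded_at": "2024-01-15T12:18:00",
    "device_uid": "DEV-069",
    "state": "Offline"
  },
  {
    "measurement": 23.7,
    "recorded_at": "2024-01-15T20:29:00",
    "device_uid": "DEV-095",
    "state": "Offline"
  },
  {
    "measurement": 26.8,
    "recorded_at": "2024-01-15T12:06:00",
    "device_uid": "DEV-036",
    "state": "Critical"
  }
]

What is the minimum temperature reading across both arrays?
15.4

Schema mapping: "temp_value" (sensor_array_2) = "measurement" (sensor_array_3) = temperature reading

Minimum in sensor_array_2: 15.4
Minimum in sensor_array_3: 20.9

Overall minimum: min(15.4, 20.9) = 15.4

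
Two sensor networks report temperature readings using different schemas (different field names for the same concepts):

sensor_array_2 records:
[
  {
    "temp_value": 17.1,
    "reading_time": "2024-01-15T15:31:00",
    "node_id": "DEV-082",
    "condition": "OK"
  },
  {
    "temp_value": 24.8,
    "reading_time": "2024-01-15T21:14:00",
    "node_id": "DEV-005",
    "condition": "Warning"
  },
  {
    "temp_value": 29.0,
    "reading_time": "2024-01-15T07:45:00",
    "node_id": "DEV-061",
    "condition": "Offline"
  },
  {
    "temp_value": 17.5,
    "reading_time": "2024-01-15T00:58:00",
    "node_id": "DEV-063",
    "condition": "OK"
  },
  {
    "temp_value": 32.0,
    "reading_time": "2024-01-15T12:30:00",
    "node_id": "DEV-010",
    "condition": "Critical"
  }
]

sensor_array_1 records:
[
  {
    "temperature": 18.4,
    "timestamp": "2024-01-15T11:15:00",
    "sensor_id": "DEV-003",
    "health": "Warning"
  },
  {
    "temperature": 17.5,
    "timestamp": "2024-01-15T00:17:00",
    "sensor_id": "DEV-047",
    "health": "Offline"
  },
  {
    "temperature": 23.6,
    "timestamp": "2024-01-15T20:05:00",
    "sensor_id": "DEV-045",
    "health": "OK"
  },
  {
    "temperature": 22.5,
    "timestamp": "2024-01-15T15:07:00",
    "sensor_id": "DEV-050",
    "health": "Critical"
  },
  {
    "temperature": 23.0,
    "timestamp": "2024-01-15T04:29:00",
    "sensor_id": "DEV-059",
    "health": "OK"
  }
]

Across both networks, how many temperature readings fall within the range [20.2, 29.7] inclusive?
5

Schema mapping: "temp_value" (sensor_array_2) = "temperature" (sensor_array_1) = temperature

Readings in [20.2, 29.7] from sensor_array_2: 2
Readings in [20.2, 29.7] from sensor_array_1: 3

Total count: 2 + 3 = 5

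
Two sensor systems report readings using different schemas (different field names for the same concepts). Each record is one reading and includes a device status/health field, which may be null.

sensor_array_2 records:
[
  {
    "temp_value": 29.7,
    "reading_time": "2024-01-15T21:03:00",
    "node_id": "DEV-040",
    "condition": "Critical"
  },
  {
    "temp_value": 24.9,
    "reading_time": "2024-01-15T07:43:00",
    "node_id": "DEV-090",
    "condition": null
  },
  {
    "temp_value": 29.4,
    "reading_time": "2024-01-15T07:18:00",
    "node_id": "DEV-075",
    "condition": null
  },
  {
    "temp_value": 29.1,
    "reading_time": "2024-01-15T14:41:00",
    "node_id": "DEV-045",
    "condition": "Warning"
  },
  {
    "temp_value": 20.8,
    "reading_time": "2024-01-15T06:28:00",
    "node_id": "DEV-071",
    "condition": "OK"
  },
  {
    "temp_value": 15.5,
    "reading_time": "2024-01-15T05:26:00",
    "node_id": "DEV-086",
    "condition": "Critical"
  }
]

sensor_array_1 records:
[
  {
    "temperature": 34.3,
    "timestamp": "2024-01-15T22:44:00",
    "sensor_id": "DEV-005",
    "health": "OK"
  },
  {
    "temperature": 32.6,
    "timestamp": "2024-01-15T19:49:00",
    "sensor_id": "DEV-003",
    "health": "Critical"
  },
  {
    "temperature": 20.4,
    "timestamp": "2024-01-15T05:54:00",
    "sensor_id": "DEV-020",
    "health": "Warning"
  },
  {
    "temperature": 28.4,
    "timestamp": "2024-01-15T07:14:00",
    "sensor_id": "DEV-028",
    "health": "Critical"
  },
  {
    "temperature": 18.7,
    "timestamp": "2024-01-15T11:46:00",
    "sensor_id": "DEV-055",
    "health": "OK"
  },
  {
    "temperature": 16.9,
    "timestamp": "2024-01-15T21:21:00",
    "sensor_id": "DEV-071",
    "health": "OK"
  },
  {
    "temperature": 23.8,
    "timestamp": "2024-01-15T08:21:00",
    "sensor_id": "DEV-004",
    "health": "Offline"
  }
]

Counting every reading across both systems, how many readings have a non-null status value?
11

Schema mapping: "condition" (sensor_array_2) = "health" (sensor_array_1) = status

Non-null in sensor_array_2: 4
Non-null in sensor_array_1: 7

Total non-null: 4 + 7 = 11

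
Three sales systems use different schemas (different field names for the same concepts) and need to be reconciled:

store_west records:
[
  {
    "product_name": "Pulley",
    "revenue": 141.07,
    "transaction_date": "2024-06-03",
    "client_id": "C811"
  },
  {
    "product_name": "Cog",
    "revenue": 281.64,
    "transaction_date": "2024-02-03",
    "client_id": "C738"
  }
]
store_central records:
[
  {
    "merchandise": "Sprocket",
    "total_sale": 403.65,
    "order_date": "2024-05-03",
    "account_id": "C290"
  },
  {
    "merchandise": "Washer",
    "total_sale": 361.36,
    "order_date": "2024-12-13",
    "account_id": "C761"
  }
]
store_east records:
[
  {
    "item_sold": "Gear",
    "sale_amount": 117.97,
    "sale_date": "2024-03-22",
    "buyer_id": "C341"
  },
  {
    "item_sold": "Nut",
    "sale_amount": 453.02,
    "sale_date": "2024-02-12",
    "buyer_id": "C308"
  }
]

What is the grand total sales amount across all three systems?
1758.71

Schema reconciliation - all amount fields map to sale amount:

store_west (revenue): 422.71
store_central (total_sale): 765.01
store_east (sale_amount): 570.99

Grand total: 1758.71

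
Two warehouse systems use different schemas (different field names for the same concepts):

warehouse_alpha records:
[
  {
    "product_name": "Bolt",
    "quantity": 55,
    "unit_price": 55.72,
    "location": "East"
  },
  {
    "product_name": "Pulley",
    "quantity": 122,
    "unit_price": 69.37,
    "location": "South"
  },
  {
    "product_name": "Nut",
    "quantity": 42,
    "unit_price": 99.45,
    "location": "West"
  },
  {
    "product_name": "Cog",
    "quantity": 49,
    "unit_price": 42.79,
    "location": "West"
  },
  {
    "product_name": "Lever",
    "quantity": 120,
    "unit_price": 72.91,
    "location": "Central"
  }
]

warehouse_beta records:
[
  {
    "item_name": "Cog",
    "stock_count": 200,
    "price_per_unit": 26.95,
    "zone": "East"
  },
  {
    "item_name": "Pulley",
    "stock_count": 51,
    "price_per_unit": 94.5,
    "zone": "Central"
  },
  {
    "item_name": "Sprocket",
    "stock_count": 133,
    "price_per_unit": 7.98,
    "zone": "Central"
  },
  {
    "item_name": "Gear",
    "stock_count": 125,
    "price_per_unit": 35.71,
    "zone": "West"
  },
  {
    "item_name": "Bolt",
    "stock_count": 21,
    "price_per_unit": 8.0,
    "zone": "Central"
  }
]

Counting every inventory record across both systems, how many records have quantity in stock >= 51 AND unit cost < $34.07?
2

Schema mappings:
- "quantity" (warehouse_alpha) = "stock_count" (warehouse_beta) = quantity
- "unit_price" (warehouse_alpha) = "price_per_unit" (warehouse_beta) = unit cost

Records meeting both conditions in warehouse_alpha: 0
Records meeting both conditions in warehouse_beta: 2

Total: 0 + 2 = 2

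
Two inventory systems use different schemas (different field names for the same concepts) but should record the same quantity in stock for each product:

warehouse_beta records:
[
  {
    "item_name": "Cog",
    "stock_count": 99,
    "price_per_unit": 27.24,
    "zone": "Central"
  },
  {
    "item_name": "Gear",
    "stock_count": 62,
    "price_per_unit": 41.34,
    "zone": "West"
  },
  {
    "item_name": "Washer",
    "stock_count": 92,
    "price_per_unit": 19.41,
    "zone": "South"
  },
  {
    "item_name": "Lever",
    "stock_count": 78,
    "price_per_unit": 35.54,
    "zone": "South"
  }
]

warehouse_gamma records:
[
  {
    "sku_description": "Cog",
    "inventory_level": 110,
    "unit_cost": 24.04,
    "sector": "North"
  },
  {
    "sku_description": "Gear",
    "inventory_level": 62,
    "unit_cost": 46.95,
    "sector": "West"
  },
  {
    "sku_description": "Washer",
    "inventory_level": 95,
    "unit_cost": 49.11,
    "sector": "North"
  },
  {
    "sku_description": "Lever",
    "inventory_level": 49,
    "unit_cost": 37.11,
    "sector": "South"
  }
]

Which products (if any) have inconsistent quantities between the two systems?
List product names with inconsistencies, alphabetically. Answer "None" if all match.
Cog, Lever, Washer

Schema mappings:
- "item_name" (warehouse_beta) = "sku_description" (warehouse_gamma) = product name
- "stock_count" (warehouse_beta) = "inventory_level" (warehouse_gamma) = quantity

Comparison:
  Cog: 99 vs 110 - MISMATCH
  Gear: 62 vs 62 - MATCH
  Washer: 92 vs 95 - MISMATCH
  Lever: 78 vs 49 - MISMATCH

Products with inconsistencies: Cog, Lever, Washer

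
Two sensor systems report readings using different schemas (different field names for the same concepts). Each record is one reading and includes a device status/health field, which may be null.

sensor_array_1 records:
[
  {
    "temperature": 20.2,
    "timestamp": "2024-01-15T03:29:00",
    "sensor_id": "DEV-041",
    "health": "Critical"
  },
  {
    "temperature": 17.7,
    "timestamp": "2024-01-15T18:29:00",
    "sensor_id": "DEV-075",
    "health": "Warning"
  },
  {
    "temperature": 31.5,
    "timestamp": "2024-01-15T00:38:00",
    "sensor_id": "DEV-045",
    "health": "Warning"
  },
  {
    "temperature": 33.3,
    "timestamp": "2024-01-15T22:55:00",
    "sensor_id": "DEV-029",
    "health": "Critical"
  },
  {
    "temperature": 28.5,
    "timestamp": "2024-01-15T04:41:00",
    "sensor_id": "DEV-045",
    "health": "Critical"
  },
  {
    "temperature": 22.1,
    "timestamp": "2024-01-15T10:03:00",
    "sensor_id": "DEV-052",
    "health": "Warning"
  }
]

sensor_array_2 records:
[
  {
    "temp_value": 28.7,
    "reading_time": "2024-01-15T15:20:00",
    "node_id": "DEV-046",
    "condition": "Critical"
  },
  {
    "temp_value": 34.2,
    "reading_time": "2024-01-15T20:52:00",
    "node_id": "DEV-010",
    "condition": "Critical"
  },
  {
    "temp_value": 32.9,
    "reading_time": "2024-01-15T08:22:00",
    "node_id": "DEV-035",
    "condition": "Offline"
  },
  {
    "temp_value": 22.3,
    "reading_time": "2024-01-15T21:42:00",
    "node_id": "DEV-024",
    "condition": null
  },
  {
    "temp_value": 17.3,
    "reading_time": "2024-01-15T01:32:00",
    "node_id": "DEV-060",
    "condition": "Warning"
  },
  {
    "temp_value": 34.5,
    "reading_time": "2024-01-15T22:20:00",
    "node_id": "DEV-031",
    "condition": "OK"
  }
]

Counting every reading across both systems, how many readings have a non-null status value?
11

Schema mapping: "health" (sensor_array_1) = "condition" (sensor_array_2) = status

Non-null in sensor_array_1: 6
Non-null in sensor_array_2: 5

Total non-null: 6 + 5 = 11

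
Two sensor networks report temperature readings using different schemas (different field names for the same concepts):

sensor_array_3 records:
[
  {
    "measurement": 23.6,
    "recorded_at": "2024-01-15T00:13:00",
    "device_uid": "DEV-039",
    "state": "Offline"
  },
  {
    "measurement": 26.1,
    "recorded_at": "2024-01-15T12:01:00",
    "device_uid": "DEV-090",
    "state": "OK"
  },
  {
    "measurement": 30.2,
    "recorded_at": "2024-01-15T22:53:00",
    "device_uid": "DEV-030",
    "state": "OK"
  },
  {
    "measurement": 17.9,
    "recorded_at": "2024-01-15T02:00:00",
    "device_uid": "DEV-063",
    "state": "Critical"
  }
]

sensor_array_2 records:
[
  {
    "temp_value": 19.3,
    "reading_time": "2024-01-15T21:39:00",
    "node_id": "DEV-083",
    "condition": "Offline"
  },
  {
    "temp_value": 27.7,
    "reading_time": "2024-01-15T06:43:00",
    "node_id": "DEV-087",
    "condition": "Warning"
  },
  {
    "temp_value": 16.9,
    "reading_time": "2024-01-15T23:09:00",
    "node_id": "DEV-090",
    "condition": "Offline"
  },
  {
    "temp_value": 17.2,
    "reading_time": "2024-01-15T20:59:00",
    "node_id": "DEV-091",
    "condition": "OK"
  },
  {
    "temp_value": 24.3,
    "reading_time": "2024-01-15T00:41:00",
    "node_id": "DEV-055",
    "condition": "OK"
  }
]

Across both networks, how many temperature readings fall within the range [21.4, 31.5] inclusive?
5

Schema mapping: "measurement" (sensor_array_3) = "temp_value" (sensor_array_2) = temperature

Readings in [21.4, 31.5] from sensor_array_3: 3
Readings in [21.4, 31.5] from sensor_array_2: 2

Total count: 3 + 2 = 5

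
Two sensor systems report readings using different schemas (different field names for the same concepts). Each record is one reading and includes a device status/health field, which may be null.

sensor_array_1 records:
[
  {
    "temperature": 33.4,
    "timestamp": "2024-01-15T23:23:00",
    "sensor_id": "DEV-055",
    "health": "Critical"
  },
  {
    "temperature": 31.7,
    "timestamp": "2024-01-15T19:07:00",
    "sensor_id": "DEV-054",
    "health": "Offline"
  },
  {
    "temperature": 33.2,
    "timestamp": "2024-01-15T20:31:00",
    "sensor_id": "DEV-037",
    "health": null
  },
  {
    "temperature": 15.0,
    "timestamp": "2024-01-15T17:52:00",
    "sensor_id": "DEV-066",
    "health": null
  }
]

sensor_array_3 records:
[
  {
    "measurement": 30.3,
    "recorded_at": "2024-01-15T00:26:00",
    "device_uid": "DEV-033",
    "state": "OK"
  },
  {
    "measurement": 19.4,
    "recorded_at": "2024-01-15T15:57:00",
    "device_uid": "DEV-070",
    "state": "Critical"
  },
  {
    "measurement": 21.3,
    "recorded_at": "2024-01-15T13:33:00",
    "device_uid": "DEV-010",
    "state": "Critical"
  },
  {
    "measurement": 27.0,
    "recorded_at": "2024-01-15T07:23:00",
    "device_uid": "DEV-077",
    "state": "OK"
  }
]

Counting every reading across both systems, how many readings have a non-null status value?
6

Schema mapping: "health" (sensor_array_1) = "state" (sensor_array_3) = status

Non-null in sensor_array_1: 2
Non-null in sensor_array_3: 4

Total non-null: 2 + 4 = 6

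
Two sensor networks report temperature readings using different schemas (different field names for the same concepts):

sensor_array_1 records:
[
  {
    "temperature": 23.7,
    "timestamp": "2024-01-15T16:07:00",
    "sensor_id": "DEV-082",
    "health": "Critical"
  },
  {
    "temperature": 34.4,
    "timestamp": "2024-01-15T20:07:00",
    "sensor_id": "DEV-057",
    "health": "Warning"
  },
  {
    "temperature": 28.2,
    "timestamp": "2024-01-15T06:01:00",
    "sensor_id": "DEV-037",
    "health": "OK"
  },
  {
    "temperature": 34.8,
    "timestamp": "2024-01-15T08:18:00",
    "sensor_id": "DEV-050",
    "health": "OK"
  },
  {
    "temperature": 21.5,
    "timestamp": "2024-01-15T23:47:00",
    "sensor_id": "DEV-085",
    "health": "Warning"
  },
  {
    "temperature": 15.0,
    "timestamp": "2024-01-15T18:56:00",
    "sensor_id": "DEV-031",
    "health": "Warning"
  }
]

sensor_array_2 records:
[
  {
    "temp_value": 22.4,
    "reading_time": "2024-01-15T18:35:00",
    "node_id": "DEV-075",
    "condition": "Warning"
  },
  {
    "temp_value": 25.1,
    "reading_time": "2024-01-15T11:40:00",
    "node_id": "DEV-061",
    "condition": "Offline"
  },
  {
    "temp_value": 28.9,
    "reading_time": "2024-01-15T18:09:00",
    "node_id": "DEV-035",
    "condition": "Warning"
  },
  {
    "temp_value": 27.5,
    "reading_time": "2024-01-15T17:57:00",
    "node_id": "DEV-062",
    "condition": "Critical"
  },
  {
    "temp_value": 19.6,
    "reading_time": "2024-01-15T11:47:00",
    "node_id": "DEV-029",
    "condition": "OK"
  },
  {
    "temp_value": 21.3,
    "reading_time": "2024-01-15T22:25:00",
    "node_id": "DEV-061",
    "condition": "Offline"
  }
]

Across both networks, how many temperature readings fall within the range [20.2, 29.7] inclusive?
8

Schema mapping: "temperature" (sensor_array_1) = "temp_value" (sensor_array_2) = temperature

Readings in [20.2, 29.7] from sensor_array_1: 3
Readings in [20.2, 29.7] from sensor_array_2: 5

Total count: 3 + 5 = 8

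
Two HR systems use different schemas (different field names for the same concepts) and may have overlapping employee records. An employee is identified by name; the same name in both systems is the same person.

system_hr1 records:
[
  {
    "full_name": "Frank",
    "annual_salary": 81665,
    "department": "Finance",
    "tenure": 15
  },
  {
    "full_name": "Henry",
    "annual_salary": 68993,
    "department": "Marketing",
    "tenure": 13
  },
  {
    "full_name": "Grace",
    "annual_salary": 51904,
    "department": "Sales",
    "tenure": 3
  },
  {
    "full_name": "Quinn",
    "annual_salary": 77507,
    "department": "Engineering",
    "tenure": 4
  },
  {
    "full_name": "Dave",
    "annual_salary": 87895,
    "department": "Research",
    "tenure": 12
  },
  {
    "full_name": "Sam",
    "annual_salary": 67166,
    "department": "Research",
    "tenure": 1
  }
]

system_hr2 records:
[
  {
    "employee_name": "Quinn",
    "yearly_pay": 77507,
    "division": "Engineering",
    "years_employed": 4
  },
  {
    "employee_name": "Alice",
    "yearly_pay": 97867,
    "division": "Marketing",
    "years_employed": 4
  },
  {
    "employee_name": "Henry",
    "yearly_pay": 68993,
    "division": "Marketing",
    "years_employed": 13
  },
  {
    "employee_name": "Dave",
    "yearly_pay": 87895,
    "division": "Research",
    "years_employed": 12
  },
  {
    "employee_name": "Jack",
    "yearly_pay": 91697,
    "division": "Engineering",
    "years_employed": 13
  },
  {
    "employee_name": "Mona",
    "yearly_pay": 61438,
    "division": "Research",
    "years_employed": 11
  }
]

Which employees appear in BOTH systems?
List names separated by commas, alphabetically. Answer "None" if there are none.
Dave, Henry, Quinn

Schema mapping: "full_name" (system_hr1) = "employee_name" (system_hr2) = employee name

Names in system_hr1: ['Dave', 'Frank', 'Grace', 'Henry', 'Quinn', 'Sam']
Names in system_hr2: ['Alice', 'Dave', 'Henry', 'Jack', 'Mona', 'Quinn']

Intersection: ['Dave', 'Henry', 'Quinn']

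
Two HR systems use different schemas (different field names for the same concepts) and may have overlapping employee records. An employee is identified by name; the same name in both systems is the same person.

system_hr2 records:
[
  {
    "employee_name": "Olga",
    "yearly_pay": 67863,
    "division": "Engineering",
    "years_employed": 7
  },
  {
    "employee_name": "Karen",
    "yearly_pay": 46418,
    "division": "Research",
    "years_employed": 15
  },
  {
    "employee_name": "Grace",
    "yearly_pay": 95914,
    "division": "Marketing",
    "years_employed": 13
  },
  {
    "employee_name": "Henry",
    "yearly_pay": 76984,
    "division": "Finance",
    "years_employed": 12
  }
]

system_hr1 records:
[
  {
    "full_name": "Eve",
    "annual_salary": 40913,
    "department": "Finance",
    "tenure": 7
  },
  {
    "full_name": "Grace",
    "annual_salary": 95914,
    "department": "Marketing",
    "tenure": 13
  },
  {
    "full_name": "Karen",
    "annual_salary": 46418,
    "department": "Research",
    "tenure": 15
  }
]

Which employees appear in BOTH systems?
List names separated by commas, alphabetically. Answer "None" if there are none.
Grace, Karen

Schema mapping: "employee_name" (system_hr2) = "full_name" (system_hr1) = employee name

Names in system_hr2: ['Grace', 'Henry', 'Karen', 'Olga']
Names in system_hr1: ['Eve', 'Grace', 'Karen']

Intersection: ['Grace', 'Karen']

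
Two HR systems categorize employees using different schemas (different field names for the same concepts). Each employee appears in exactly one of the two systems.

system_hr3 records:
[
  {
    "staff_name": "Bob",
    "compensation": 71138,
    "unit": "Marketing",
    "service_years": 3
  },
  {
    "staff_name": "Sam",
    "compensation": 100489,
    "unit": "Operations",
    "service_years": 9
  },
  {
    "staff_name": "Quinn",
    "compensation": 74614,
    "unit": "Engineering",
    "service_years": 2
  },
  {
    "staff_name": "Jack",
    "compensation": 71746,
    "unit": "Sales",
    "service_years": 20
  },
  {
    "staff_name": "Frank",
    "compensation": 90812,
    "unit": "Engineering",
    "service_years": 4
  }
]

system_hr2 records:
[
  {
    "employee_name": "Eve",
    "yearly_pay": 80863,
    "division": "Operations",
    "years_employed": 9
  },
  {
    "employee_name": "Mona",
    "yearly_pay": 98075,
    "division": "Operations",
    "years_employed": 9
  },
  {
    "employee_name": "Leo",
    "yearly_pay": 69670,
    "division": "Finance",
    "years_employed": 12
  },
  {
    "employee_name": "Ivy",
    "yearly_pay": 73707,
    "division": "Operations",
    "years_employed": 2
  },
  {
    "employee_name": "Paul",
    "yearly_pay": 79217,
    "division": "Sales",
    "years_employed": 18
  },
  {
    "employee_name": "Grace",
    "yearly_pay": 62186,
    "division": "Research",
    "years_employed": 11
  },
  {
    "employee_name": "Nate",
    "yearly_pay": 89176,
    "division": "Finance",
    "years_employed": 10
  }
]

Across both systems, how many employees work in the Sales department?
2

Schema mapping: "unit" (system_hr3) = "division" (system_hr2) = department

Sales employees in system_hr3: 1
Sales employees in system_hr2: 1

Total in Sales: 1 + 1 = 2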